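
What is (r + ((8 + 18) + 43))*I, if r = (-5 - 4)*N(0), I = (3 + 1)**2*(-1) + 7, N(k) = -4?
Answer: -945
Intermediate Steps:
I = -9 (I = 4**2*(-1) + 7 = 16*(-1) + 7 = -16 + 7 = -9)
r = 36 (r = (-5 - 4)*(-4) = -9*(-4) = 36)
(r + ((8 + 18) + 43))*I = (36 + ((8 + 18) + 43))*(-9) = (36 + (26 + 43))*(-9) = (36 + 69)*(-9) = 105*(-9) = -945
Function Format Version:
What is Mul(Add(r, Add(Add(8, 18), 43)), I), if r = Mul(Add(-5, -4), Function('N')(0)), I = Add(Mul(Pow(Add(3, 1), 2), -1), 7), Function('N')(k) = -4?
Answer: -945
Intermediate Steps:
I = -9 (I = Add(Mul(Pow(4, 2), -1), 7) = Add(Mul(16, -1), 7) = Add(-16, 7) = -9)
r = 36 (r = Mul(Add(-5, -4), -4) = Mul(-9, -4) = 36)
Mul(Add(r, Add(Add(8, 18), 43)), I) = Mul(Add(36, Add(Add(8, 18), 43)), -9) = Mul(Add(36, Add(26, 43)), -9) = Mul(Add(36, 69), -9) = Mul(105, -9) = -945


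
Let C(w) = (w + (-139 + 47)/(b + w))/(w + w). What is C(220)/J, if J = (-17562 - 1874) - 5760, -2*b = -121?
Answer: -30809/1554845160 ≈ -1.9815e-5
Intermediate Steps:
b = 121/2 (b = -½*(-121) = 121/2 ≈ 60.500)
C(w) = (w - 92/(121/2 + w))/(2*w) (C(w) = (w + (-139 + 47)/(121/2 + w))/(w + w) = (w - 92/(121/2 + w))/((2*w)) = (w - 92/(121/2 + w))*(1/(2*w)) = (w - 92/(121/2 + w))/(2*w))
J = -25196 (J = -19436 - 5760 = -25196)
C(220)/J = ((-92 + 220² + (121/2)*220)/(220*(121 + 2*220)))/(-25196) = ((-92 + 48400 + 13310)/(220*(121 + 440)))*(-1/25196) = ((1/220)*61618/561)*(-1/25196) = ((1/220)*(1/561)*61618)*(-1/25196) = (30809/61710)*(-1/25196) = -30809/1554845160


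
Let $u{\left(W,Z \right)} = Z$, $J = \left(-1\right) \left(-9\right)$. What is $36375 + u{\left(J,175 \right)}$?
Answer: $36550$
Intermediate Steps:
$J = 9$
$36375 + u{\left(J,175 \right)} = 36375 + 175 = 36550$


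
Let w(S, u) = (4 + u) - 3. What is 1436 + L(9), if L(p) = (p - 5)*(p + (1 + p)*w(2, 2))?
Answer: 1592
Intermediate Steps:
w(S, u) = 1 + u
L(p) = (-5 + p)*(3 + 4*p) (L(p) = (p - 5)*(p + (1 + p)*(1 + 2)) = (-5 + p)*(p + (1 + p)*3) = (-5 + p)*(p + (3 + 3*p)) = (-5 + p)*(3 + 4*p))
1436 + L(9) = 1436 + (-15 - 17*9 + 4*9²) = 1436 + (-15 - 153 + 4*81) = 1436 + (-15 - 153 + 324) = 1436 + 156 = 1592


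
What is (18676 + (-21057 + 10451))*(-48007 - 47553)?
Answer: -771169200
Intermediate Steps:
(18676 + (-21057 + 10451))*(-48007 - 47553) = (18676 - 10606)*(-95560) = 8070*(-95560) = -771169200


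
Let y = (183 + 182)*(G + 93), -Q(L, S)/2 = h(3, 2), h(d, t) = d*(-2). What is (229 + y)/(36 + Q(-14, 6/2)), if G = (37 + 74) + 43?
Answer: 1883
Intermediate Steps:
G = 154 (G = 111 + 43 = 154)
h(d, t) = -2*d
Q(L, S) = 12 (Q(L, S) = -(-4)*3 = -2*(-6) = 12)
y = 90155 (y = (183 + 182)*(154 + 93) = 365*247 = 90155)
(229 + y)/(36 + Q(-14, 6/2)) = (229 + 90155)/(36 + 12) = 90384/48 = 90384*(1/48) = 1883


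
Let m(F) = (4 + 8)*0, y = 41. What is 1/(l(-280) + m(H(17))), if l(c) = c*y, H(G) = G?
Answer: -1/11480 ≈ -8.7108e-5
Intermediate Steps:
m(F) = 0 (m(F) = 12*0 = 0)
l(c) = 41*c (l(c) = c*41 = 41*c)
1/(l(-280) + m(H(17))) = 1/(41*(-280) + 0) = 1/(-11480 + 0) = 1/(-11480) = -1/11480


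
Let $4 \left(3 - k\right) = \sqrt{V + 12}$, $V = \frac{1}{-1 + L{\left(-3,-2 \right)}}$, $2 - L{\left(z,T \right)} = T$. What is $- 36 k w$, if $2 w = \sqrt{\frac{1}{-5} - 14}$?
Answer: $\frac{3 i \sqrt{355} \left(-36 + \sqrt{111}\right)}{10} \approx - 143.94 i$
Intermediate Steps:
$L{\left(z,T \right)} = 2 - T$
$V = \frac{1}{3}$ ($V = \frac{1}{-1 + \left(2 - -2\right)} = \frac{1}{-1 + \left(2 + 2\right)} = \frac{1}{-1 + 4} = \frac{1}{3} \approx 0.33333$)
$w = \frac{i \sqrt{355}}{10}$ ($w = \frac{\sqrt{\frac{1}{-5} - 14}}{2} = \frac{\sqrt{- \frac{1}{5} - 14}}{2} = \frac{\sqrt{- \frac{71}{5}}}{2} = \frac{\frac{1}{5} i \sqrt{355}}{2} = \frac{i \sqrt{355}}{10} \approx 1.8841 i$)
$k = 3 - \frac{\sqrt{111}}{12}$ ($k = 3 - \frac{\sqrt{\frac{1}{3} + 12}}{4} = 3 - \frac{\sqrt{\frac{37}{3}}}{4} = 3 - \frac{\frac{1}{3} \sqrt{111}}{4} = 3 - \frac{\sqrt{111}}{12} \approx 2.122$)
$- 36 k w = - 36 \left(3 - \frac{\sqrt{111}}{12}\right) \frac{i \sqrt{355}}{10} = \left(-108 + 3 \sqrt{111}\right) \frac{i \sqrt{355}}{10} = \frac{i \sqrt{355} \left(-108 + 3 \sqrt{111}\right)}{10}$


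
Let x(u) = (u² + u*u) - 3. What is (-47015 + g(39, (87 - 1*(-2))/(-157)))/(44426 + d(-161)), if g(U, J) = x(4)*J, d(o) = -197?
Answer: -2461312/2314651 ≈ -1.0634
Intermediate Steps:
x(u) = -3 + 2*u² (x(u) = (u² + u²) - 3 = 2*u² - 3 = -3 + 2*u²)
g(U, J) = 29*J (g(U, J) = (-3 + 2*4²)*J = (-3 + 2*16)*J = (-3 + 32)*J = 29*J)
(-47015 + g(39, (87 - 1*(-2))/(-157)))/(44426 + d(-161)) = (-47015 + 29*((87 - 1*(-2))/(-157)))/(44426 - 197) = (-47015 + 29*((87 + 2)*(-1/157)))/44229 = (-47015 + 29*(89*(-1/157)))*(1/44229) = (-47015 + 29*(-89/157))*(1/44229) = (-47015 - 2581/157)*(1/44229) = -7383936/157*1/44229 = -2461312/2314651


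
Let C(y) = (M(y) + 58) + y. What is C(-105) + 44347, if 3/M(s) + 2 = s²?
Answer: 488318903/11023 ≈ 44300.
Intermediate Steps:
M(s) = 3/(-2 + s²)
C(y) = 58 + y + 3/(-2 + y²) (C(y) = (3/(-2 + y²) + 58) + y = (58 + 3/(-2 + y²)) + y = 58 + y + 3/(-2 + y²))
C(-105) + 44347 = (3 + (-2 + (-105)²)*(58 - 105))/(-2 + (-105)²) + 44347 = (3 + (-2 + 11025)*(-47))/(-2 + 11025) + 44347 = (3 + 11023*(-47))/11023 + 44347 = (3 - 518081)/11023 + 44347 = (1/11023)*(-518078) + 44347 = -518078/11023 + 44347 = 488318903/11023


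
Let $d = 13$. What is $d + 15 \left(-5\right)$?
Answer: $-62$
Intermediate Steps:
$d + 15 \left(-5\right) = 13 + 15 \left(-5\right) = 13 - 75 = -62$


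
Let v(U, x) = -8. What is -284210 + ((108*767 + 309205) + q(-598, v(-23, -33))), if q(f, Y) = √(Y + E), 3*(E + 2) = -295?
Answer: 107831 + 5*I*√39/3 ≈ 1.0783e+5 + 10.408*I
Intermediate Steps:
E = -301/3 (E = -2 + (⅓)*(-295) = -2 - 295/3 = -301/3 ≈ -100.33)
q(f, Y) = √(-301/3 + Y) (q(f, Y) = √(Y - 301/3) = √(-301/3 + Y))
-284210 + ((108*767 + 309205) + q(-598, v(-23, -33))) = -284210 + ((108*767 + 309205) + √(-903 + 9*(-8))/3) = -284210 + ((82836 + 309205) + √(-903 - 72)/3) = -284210 + (392041 + √(-975)/3) = -284210 + (392041 + (5*I*√39)/3) = -284210 + (392041 + 5*I*√39/3) = 107831 + 5*I*√39/3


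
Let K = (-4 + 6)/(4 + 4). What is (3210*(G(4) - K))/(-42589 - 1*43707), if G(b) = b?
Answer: -24075/172592 ≈ -0.13949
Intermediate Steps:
K = 1/4 (K = 2/8 = 2*(1/8) = 1/4 ≈ 0.25000)
(3210*(G(4) - K))/(-42589 - 1*43707) = (3210*(4 - 1*1/4))/(-42589 - 1*43707) = (3210*(4 - 1/4))/(-42589 - 43707) = (3210*(15/4))/(-86296) = (24075/2)*(-1/86296) = -24075/172592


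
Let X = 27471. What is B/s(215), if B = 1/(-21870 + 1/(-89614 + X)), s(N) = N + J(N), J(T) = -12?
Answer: -62143/275890684433 ≈ -2.2525e-7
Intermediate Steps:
s(N) = -12 + N (s(N) = N - 12 = -12 + N)
B = -62143/1359067411 (B = 1/(-21870 + 1/(-89614 + 27471)) = 1/(-21870 + 1/(-62143)) = 1/(-21870 - 1/62143) = 1/(-1359067411/62143) = -62143/1359067411 ≈ -4.5725e-5)
B/s(215) = -62143/(1359067411*(-12 + 215)) = -62143/1359067411/203 = -62143/1359067411*1/203 = -62143/275890684433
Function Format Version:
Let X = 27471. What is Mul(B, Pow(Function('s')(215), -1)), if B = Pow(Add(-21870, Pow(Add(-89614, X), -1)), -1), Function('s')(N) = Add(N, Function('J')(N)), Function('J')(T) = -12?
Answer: Rational(-62143, 275890684433) ≈ -2.2525e-7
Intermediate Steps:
Function('s')(N) = Add(-12, N) (Function('s')(N) = Add(N, -12) = Add(-12, N))
B = Rational(-62143, 1359067411) (B = Pow(Add(-21870, Pow(Add(-89614, 27471), -1)), -1) = Pow(Add(-21870, Pow(-62143, -1)), -1) = Pow(Add(-21870, Rational(-1, 62143)), -1) = Pow(Rational(-1359067411, 62143), -1) = Rational(-62143, 1359067411) ≈ -4.5725e-5)
Mul(B, Pow(Function('s')(215), -1)) = Mul(Rational(-62143, 1359067411), Pow(Add(-12, 215), -1)) = Mul(Rational(-62143, 1359067411), Pow(203, -1)) = Mul(Rational(-62143, 1359067411), Rational(1, 203)) = Rational(-62143, 275890684433)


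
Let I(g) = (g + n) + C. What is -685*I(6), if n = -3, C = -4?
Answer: 685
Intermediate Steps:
I(g) = -7 + g (I(g) = (g - 3) - 4 = (-3 + g) - 4 = -7 + g)
-685*I(6) = -685*(-7 + 6) = -685*(-1) = 685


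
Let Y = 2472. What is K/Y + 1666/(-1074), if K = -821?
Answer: -833351/442488 ≈ -1.8833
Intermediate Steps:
K/Y + 1666/(-1074) = -821/2472 + 1666/(-1074) = -821*1/2472 + 1666*(-1/1074) = -821/2472 - 833/537 = -833351/442488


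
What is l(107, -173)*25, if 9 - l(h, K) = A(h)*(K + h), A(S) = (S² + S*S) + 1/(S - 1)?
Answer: 2002442850/53 ≈ 3.7782e+7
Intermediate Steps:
A(S) = 1/(-1 + S) + 2*S² (A(S) = (S² + S²) + 1/(-1 + S) = 2*S² + 1/(-1 + S) = 1/(-1 + S) + 2*S²)
l(h, K) = 9 - (K + h)*(1 - 2*h² + 2*h³)/(-1 + h) (l(h, K) = 9 - (1 - 2*h² + 2*h³)/(-1 + h)*(K + h) = 9 - (K + h)*(1 - 2*h² + 2*h³)/(-1 + h))
l(107, -173)*25 = ((-9 - 1*(-173) - 2*107⁴ + 2*107³ + 8*107 - 2*(-173)*107³ + 2*(-173)*107²)/(-1 + 107))*25 = ((-9 + 173 - 2*131079601 + 2*1225043 + 856 - 2*(-173)*1225043 + 2*(-173)*11449)/106)*25 = ((-9 + 173 - 262159202 + 2450086 + 856 + 423864878 - 3961354)/106)*25 = ((1/106)*160195428)*25 = (80097714/53)*25 = 2002442850/53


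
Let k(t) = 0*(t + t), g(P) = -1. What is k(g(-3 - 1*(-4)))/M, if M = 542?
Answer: 0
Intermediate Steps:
k(t) = 0 (k(t) = 0*(2*t) = 0)
k(g(-3 - 1*(-4)))/M = 0/542 = 0*(1/542) = 0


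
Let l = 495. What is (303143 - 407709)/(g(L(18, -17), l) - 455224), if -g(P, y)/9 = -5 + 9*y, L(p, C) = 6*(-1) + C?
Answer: 52283/247637 ≈ 0.21113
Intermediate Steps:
L(p, C) = -6 + C
g(P, y) = 45 - 81*y (g(P, y) = -9*(-5 + 9*y) = 45 - 81*y)
(303143 - 407709)/(g(L(18, -17), l) - 455224) = (303143 - 407709)/((45 - 81*495) - 455224) = -104566/((45 - 40095) - 455224) = -104566/(-40050 - 455224) = -104566/(-495274) = -104566*(-1/495274) = 52283/247637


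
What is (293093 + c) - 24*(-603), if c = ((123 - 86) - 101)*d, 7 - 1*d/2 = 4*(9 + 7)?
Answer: 314861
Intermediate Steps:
d = -114 (d = 14 - 8*(9 + 7) = 14 - 8*16 = 14 - 2*64 = 14 - 128 = -114)
c = 7296 (c = ((123 - 86) - 101)*(-114) = (37 - 101)*(-114) = -64*(-114) = 7296)
(293093 + c) - 24*(-603) = (293093 + 7296) - 24*(-603) = 300389 + 14472 = 314861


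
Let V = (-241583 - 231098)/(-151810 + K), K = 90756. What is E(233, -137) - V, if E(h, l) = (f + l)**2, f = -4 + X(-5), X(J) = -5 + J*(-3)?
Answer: 1047275013/61054 ≈ 17153.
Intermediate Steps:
X(J) = -5 - 3*J
f = 6 (f = -4 + (-5 - 3*(-5)) = -4 + (-5 + 15) = -4 + 10 = 6)
E(h, l) = (6 + l)**2
V = 472681/61054 (V = (-241583 - 231098)/(-151810 + 90756) = -472681/(-61054) = -472681*(-1/61054) = 472681/61054 ≈ 7.7420)
E(233, -137) - V = (6 - 137)**2 - 1*472681/61054 = (-131)**2 - 472681/61054 = 17161 - 472681/61054 = 1047275013/61054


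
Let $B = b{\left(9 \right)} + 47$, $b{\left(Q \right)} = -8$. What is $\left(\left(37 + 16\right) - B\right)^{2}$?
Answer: $196$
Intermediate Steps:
$B = 39$ ($B = -8 + 47 = 39$)
$\left(\left(37 + 16\right) - B\right)^{2} = \left(\left(37 + 16\right) - 39\right)^{2} = \left(53 - 39\right)^{2} = 14^{2} = 196$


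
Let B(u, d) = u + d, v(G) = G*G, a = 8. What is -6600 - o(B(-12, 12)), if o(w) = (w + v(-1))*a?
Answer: -6608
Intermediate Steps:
v(G) = G²
B(u, d) = d + u
o(w) = 8 + 8*w (o(w) = (w + (-1)²)*8 = (w + 1)*8 = (1 + w)*8 = 8 + 8*w)
-6600 - o(B(-12, 12)) = -6600 - (8 + 8*(12 - 12)) = -6600 - (8 + 8*0) = -6600 - (8 + 0) = -6600 - 1*8 = -6600 - 8 = -6608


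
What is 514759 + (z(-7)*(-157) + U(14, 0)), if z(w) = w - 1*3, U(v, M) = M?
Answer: 516329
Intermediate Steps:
z(w) = -3 + w (z(w) = w - 3 = -3 + w)
514759 + (z(-7)*(-157) + U(14, 0)) = 514759 + ((-3 - 7)*(-157) + 0) = 514759 + (-10*(-157) + 0) = 514759 + (1570 + 0) = 514759 + 1570 = 516329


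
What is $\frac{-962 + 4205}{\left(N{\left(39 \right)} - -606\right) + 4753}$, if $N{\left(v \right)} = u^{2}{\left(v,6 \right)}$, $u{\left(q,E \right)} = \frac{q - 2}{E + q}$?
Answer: $\frac{6567075}{10853344} \approx 0.60507$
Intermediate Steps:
$u{\left(q,E \right)} = \frac{-2 + q}{E + q}$
$N{\left(v \right)} = \frac{\left(-2 + v\right)^{2}}{\left(6 + v\right)^{2}}$ ($N{\left(v \right)} = \left(\frac{-2 + v}{6 + v}\right)^{2} = \frac{\left(-2 + v\right)^{2}}{\left(6 + v\right)^{2}}$)
$\frac{-962 + 4205}{\left(N{\left(39 \right)} - -606\right) + 4753} = \frac{-962 + 4205}{\left(\frac{\left(-2 + 39\right)^{2}}{\left(6 + 39\right)^{2}} - -606\right) + 4753} = \frac{3243}{\left(\frac{37^{2}}{2025} + 606\right) + 4753} = \frac{3243}{\left(1369 \cdot \frac{1}{2025} + 606\right) + 4753} = \frac{3243}{\left(\frac{1369}{2025} + 606\right) + 4753} = \frac{3243}{\frac{1228519}{2025} + 4753} = \frac{3243}{\frac{10853344}{2025}} = 3243 \cdot \frac{2025}{10853344} = \frac{6567075}{10853344}$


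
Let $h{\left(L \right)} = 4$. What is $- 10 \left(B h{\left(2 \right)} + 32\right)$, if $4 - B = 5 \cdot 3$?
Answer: $120$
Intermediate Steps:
$B = -11$ ($B = 4 - 5 \cdot 3 = 4 - 15 = -11$)
$- 10 \left(B h{\left(2 \right)} + 32\right) = - 10 \left(\left(-11\right) 4 + 32\right) = - 10 \left(-44 + 32\right) = \left(-10\right) \left(-12\right) = 120$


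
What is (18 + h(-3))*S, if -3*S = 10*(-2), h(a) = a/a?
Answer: 380/3 ≈ 126.67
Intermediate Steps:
h(a) = 1
S = 20/3 (S = -10*(-2)/3 = -1/3*(-20) = 20/3 ≈ 6.6667)
(18 + h(-3))*S = (18 + 1)*(20/3) = 19*(20/3) = 380/3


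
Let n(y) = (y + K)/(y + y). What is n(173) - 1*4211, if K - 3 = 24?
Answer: -728403/173 ≈ -4210.4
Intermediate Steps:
K = 27 (K = 3 + 24 = 27)
n(y) = (27 + y)/(2*y) (n(y) = (y + 27)/(y + y) = (27 + y)/((2*y)) = (27 + y)*(1/(2*y)) = (27 + y)/(2*y))
n(173) - 1*4211 = (½)*(27 + 173)/173 - 1*4211 = (½)*(1/173)*200 - 4211 = 100/173 - 4211 = -728403/173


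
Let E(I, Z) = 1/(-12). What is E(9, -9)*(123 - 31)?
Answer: -23/3 ≈ -7.6667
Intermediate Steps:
E(I, Z) = -1/12
E(9, -9)*(123 - 31) = -(123 - 31)/12 = -1/12*92 = -23/3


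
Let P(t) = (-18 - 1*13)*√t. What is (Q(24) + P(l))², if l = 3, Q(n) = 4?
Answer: 2899 - 248*√3 ≈ 2469.5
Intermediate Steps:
P(t) = -31*√t (P(t) = (-18 - 13)*√t = -31*√t)
(Q(24) + P(l))² = (4 - 31*√3)²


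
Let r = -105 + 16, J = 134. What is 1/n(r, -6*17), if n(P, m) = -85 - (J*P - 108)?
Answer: 1/11949 ≈ 8.3689e-5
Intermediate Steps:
r = -89
n(P, m) = 23 - 134*P (n(P, m) = -85 - (134*P - 108) = -85 - (-108 + 134*P) = -85 + (108 - 134*P) = 23 - 134*P)
1/n(r, -6*17) = 1/(23 - 134*(-89)) = 1/(23 + 11926) = 1/11949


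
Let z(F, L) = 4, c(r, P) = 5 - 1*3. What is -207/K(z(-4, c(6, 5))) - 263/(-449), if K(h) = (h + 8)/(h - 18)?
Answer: 217393/898 ≈ 242.09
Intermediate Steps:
c(r, P) = 2 (c(r, P) = 5 - 3 = 2)
K(h) = (8 + h)/(-18 + h)
-207/K(z(-4, c(6, 5))) - 263/(-449) = -207*(-18 + 4)/(8 + 4) - 263/(-449) = -207/(12/(-14)) - 263*(-1/449) = -207/((-1/14*12)) + 263/449 = -207/(-6/7) + 263/449 = -207*(-7/6) + 263/449 = 483/2 + 263/449 = 217393/898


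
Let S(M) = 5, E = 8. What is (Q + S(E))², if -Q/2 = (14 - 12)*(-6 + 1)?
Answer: 625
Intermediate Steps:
Q = 20 (Q = -2*(14 - 12)*(-6 + 1) = -4*(-5) = -2*(-10) = 20)
(Q + S(E))² = (20 + 5)² = 25² = 625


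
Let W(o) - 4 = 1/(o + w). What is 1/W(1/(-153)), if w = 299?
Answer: 45746/183137 ≈ 0.24979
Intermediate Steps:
W(o) = 4 + 1/(299 + o) (W(o) = 4 + 1/(o + 299) = 4 + 1/(299 + o))
1/W(1/(-153)) = 1/((1197 + 4/(-153))/(299 + 1/(-153))) = 1/((1197 + 4*(-1/153))/(299 - 1/153)) = 1/((1197 - 4/153)/(45746/153)) = 1/((153/45746)*(183137/153)) = 1/(183137/45746) = 45746/183137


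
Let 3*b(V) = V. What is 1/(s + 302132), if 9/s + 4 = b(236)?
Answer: 224/67677595 ≈ 3.3098e-6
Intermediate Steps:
b(V) = V/3
s = 27/224 (s = 9/(-4 + (⅓)*236) = 9/(-4 + 236/3) = 9/(224/3) = 9*(3/224) = 27/224 ≈ 0.12054)
1/(s + 302132) = 1/(27/224 + 302132) = 1/(67677595/224) = 224/67677595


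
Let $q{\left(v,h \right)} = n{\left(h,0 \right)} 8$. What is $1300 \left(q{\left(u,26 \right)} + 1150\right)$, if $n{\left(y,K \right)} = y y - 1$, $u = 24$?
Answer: $8515000$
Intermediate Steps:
$n{\left(y,K \right)} = -1 + y^{2}$ ($n{\left(y,K \right)} = y^{2} - 1 = -1 + y^{2}$)
$q{\left(v,h \right)} = -8 + 8 h^{2}$ ($q{\left(v,h \right)} = \left(-1 + h^{2}\right) 8 = -8 + 8 h^{2}$)
$1300 \left(q{\left(u,26 \right)} + 1150\right) = 1300 \left(\left(-8 + 8 \cdot 26^{2}\right) + 1150\right) = 1300 \left(\left(-8 + 8 \cdot 676\right) + 1150\right) = 1300 \left(\left(-8 + 5408\right) + 1150\right) = 1300 \left(5400 + 1150\right) = 1300 \cdot 6550 = 8515000$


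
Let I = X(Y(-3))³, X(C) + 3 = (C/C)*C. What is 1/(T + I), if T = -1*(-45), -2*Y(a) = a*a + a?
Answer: -1/171 ≈ -0.0058480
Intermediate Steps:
Y(a) = -a/2 - a²/2 (Y(a) = -(a*a + a)/2 = -(a² + a)/2 = -(a + a²)/2 = -a/2 - a²/2)
X(C) = -3 + C (X(C) = -3 + (C/C)*C = -3 + 1*C = -3 + C)
I = -216 (I = (-3 - ½*(-3)*(1 - 3))³ = (-3 - ½*(-3)*(-2))³ = (-3 - 3)³ = (-6)³ = -216)
T = 45
1/(T + I) = 1/(45 - 216) = 1/(-171) = -1/171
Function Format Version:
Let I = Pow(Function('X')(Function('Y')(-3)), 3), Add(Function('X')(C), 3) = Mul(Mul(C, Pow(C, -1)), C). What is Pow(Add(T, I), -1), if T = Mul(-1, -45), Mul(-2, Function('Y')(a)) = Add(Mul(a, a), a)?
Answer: Rational(-1, 171) ≈ -0.0058480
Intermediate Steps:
Function('Y')(a) = Add(Mul(Rational(-1, 2), a), Mul(Rational(-1, 2), Pow(a, 2))) (Function('Y')(a) = Mul(Rational(-1, 2), Add(Mul(a, a), a)) = Mul(Rational(-1, 2), Add(Pow(a, 2), a)) = Mul(Rational(-1, 2), Add(a, Pow(a, 2))) = Add(Mul(Rational(-1, 2), a), Mul(Rational(-1, 2), Pow(a, 2))))
Function('X')(C) = Add(-3, C) (Function('X')(C) = Add(-3, Mul(Mul(C, Pow(C, -1)), C)) = Add(-3, Mul(1, C)) = Add(-3, C))
I = -216 (I = Pow(Add(-3, Mul(Rational(-1, 2), -3, Add(1, -3))), 3) = Pow(Add(-3, Mul(Rational(-1, 2), -3, -2)), 3) = Pow(Add(-3, -3), 3) = Pow(-6, 3) = -216)
T = 45
Pow(Add(T, I), -1) = Pow(Add(45, -216), -1) = Pow(-171, -1) = Rational(-1, 171)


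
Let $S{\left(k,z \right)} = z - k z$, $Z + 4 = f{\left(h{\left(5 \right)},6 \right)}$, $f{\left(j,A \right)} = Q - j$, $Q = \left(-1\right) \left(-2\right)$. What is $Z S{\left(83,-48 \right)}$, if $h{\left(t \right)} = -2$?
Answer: $0$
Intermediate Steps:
$Q = 2$
$f{\left(j,A \right)} = 2 - j$
$Z = 0$ ($Z = -4 + \left(2 - -2\right) = -4 + \left(2 + 2\right) = -4 + 4 = 0$)
$S{\left(k,z \right)} = z - k z$
$Z S{\left(83,-48 \right)} = 0 \left(- 48 \left(1 - 83\right)\right) = 0 \left(\left(-48\right) \left(-82\right)\right) = 0 \cdot 3936 = 0$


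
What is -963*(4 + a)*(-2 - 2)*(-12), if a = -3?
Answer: -46224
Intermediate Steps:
-963*(4 + a)*(-2 - 2)*(-12) = -963*(4 - 3)*(-2 - 2)*(-12) = -963*1*(-4)*(-12) = -(-3852)*(-12) = -963*48 = -46224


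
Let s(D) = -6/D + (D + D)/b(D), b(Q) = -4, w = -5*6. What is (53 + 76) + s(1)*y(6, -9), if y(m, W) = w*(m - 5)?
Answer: 324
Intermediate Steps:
w = -30
y(m, W) = 150 - 30*m (y(m, W) = -30*(m - 5) = -30*(-5 + m) = 150 - 30*m)
s(D) = -6/D - D/2 (s(D) = -6/D + (D + D)/(-4) = -6/D + (2*D)*(-¼) = -6/D - D/2)
(53 + 76) + s(1)*y(6, -9) = (53 + 76) + (-6/1 - ½*1)*(150 - 30*6) = 129 + (-6*1 - ½)*(150 - 180) = 129 + (-6 - ½)*(-30) = 129 - 13/2*(-30) = 129 + 195 = 324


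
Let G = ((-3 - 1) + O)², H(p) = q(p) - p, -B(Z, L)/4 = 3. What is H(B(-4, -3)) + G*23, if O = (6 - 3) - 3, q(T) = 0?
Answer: 380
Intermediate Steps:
B(Z, L) = -12 (B(Z, L) = -4*3 = -12)
O = 0 (O = 3 - 3 = 0)
H(p) = -p (H(p) = 0 - p = -p)
G = 16 (G = ((-3 - 1) + 0)² = (-4 + 0)² = (-4)² = 16)
H(B(-4, -3)) + G*23 = -1*(-12) + 16*23 = 12 + 368 = 380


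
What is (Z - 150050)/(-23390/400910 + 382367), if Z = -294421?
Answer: -17819286861/15329473058 ≈ -1.1624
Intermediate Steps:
(Z - 150050)/(-23390/400910 + 382367) = (-294421 - 150050)/(-23390/400910 + 382367) = -444471/(-23390*1/400910 + 382367) = -444471/(-2339/40091 + 382367) = -444471/15329473058/40091 = -444471*40091/15329473058 = -17819286861/15329473058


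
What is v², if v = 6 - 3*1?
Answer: 9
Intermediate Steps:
v = 3 (v = 6 - 3 = 3)
v² = 3² = 9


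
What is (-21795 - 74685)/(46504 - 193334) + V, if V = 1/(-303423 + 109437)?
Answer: 1871562245/2848296438 ≈ 0.65708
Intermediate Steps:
V = -1/193986 (V = 1/(-193986) = -1/193986 ≈ -5.1550e-6)
(-21795 - 74685)/(46504 - 193334) + V = (-21795 - 74685)/(46504 - 193334) - 1/193986 = -96480/(-146830) - 1/193986 = -96480*(-1/146830) - 1/193986 = 9648/14683 - 1/193986 = 1871562245/2848296438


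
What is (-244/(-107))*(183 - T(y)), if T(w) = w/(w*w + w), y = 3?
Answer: 44591/107 ≈ 416.74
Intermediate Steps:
T(w) = w/(w + w²) (T(w) = w/(w² + w) = w/(w + w²))
(-244/(-107))*(183 - T(y)) = (-244/(-107))*(183 - 1/(1 + 3)) = (-244*(-1/107))*(183 - 1/4) = 244*(183 - 1*¼)/107 = 244*(183 - ¼)/107 = (244/107)*(731/4) = 44591/107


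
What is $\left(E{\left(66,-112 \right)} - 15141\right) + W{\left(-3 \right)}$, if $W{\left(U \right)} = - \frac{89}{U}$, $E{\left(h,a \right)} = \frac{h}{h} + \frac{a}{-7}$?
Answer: $- \frac{45283}{3} \approx -15094.0$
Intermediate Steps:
$E{\left(h,a \right)} = 1 - \frac{a}{7}$ ($E{\left(h,a \right)} = 1 + a \left(- \frac{1}{7}\right) = 1 - \frac{a}{7}$)
$\left(E{\left(66,-112 \right)} - 15141\right) + W{\left(-3 \right)} = \left(\left(1 - -16\right) - 15141\right) - \frac{89}{-3} = \left(\left(1 + 16\right) - 15141\right) - - \frac{89}{3} = \left(17 - 15141\right) + \frac{89}{3} = -15124 + \frac{89}{3} = - \frac{45283}{3}$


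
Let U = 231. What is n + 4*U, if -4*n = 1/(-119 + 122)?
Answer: 11087/12 ≈ 923.92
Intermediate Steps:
n = -1/12 (n = -1/(4*(-119 + 122)) = -¼/3 = -¼*⅓ = -1/12 ≈ -0.083333)
n + 4*U = -1/12 + 4*231 = -1/12 + 924 = 11087/12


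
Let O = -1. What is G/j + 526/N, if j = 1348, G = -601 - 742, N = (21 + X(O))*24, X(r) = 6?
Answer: -5038/27297 ≈ -0.18456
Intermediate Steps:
N = 648 (N = (21 + 6)*24 = 27*24 = 648)
G = -1343
G/j + 526/N = -1343/1348 + 526/648 = -1343*1/1348 + 526*(1/648) = -1343/1348 + 263/324 = -5038/27297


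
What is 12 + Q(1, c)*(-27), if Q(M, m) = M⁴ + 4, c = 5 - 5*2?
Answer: -123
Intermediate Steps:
c = -5 (c = 5 - 10 = -5)
Q(M, m) = 4 + M⁴
12 + Q(1, c)*(-27) = 12 + (4 + 1⁴)*(-27) = 12 + (4 + 1)*(-27) = 12 + 5*(-27) = 12 - 135 = -123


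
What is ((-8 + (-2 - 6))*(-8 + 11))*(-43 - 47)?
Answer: 4320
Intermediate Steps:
((-8 + (-2 - 6))*(-8 + 11))*(-43 - 47) = ((-8 - 8)*3)*(-90) = -16*3*(-90) = -48*(-90) = 4320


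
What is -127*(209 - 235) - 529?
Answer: 2773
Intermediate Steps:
-127*(209 - 235) - 529 = -127*(-26) - 529 = 3302 - 529 = 2773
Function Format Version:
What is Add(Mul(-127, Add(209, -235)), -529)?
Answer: 2773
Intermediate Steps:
Add(Mul(-127, Add(209, -235)), -529) = Add(Mul(-127, -26), -529) = Add(3302, -529) = 2773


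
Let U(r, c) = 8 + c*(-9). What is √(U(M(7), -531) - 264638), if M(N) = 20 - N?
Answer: I*√259851 ≈ 509.76*I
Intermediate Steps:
U(r, c) = 8 - 9*c
√(U(M(7), -531) - 264638) = √((8 - 9*(-531)) - 264638) = √((8 + 4779) - 264638) = √(4787 - 264638) = √(-259851) = I*√259851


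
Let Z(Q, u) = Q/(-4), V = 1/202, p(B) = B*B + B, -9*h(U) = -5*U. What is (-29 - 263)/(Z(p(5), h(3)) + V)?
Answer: 29492/757 ≈ 38.959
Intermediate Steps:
h(U) = 5*U/9 (h(U) = -(-5)*U/9 = 5*U/9)
p(B) = B + B² (p(B) = B² + B = B + B²)
V = 1/202 ≈ 0.0049505
Z(Q, u) = -Q/4 (Z(Q, u) = Q*(-¼) = -Q/4)
(-29 - 263)/(Z(p(5), h(3)) + V) = (-29 - 263)/(-5*(1 + 5)/4 + 1/202) = -292/(-5*6/4 + 1/202) = -292/(-¼*30 + 1/202) = -292/(-15/2 + 1/202) = -292/(-757/101) = -292*(-101/757) = 29492/757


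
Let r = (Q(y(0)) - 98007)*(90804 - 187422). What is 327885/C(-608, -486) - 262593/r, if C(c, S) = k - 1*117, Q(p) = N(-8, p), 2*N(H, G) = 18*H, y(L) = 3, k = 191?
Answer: 86308410431933/19478849023 ≈ 4430.9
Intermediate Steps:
N(H, G) = 9*H (N(H, G) = (18*H)/2 = 9*H)
Q(p) = -72 (Q(p) = 9*(-8) = -72)
C(c, S) = 74 (C(c, S) = 191 - 1*117 = 191 - 117 = 74)
r = 9476196822 (r = (-72 - 98007)*(90804 - 187422) = -98079*(-96618) = 9476196822)
327885/C(-608, -486) - 262593/r = 327885/74 - 262593/9476196822 = 327885*(1/74) - 262593*1/9476196822 = 327885/74 - 29177/1052910758 = 86308410431933/19478849023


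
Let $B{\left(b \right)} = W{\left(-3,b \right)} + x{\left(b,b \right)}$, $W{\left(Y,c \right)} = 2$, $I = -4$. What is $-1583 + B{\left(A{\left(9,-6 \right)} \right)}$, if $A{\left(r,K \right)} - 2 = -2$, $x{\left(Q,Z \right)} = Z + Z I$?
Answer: $-1581$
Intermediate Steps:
$x{\left(Q,Z \right)} = - 3 Z$ ($x{\left(Q,Z \right)} = Z + Z \left(-4\right) = Z - 4 Z = - 3 Z$)
$A{\left(r,K \right)} = 0$ ($A{\left(r,K \right)} = 2 - 2 = 0$)
$B{\left(b \right)} = 2 - 3 b$
$-1583 + B{\left(A{\left(9,-6 \right)} \right)} = -1583 + \left(2 - 0\right) = -1583 + \left(2 + 0\right) = -1583 + 2 = -1581$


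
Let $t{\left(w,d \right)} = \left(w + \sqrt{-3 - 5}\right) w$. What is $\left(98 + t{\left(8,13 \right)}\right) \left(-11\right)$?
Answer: $-1782 - 176 i \sqrt{2} \approx -1782.0 - 248.9 i$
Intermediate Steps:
$t{\left(w,d \right)} = w \left(w + 2 i \sqrt{2}\right)$ ($t{\left(w,d \right)} = \left(w + \sqrt{-8}\right) w = \left(w + 2 i \sqrt{2}\right) w = w \left(w + 2 i \sqrt{2}\right)$)
$\left(98 + t{\left(8,13 \right)}\right) \left(-11\right) = \left(98 + 8 \left(8 + 2 i \sqrt{2}\right)\right) \left(-11\right) = \left(98 + \left(64 + 16 i \sqrt{2}\right)\right) \left(-11\right) = \left(162 + 16 i \sqrt{2}\right) \left(-11\right) = -1782 - 176 i \sqrt{2}$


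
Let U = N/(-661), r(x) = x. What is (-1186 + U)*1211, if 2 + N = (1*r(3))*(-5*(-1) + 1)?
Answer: -949377982/661 ≈ -1.4363e+6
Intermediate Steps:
N = 16 (N = -2 + (1*3)*(-5*(-1) + 1) = -2 + 3*(5 + 1) = -2 + 3*6 = -2 + 18 = 16)
U = -16/661 (U = 16/(-661) = 16*(-1/661) = -16/661 ≈ -0.024206)
(-1186 + U)*1211 = (-1186 - 16/661)*1211 = -783962/661*1211 = -949377982/661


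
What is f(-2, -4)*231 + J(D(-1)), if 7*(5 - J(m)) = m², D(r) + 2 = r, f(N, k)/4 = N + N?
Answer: -25846/7 ≈ -3692.3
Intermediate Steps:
f(N, k) = 8*N (f(N, k) = 4*(N + N) = 4*(2*N) = 8*N)
D(r) = -2 + r
J(m) = 5 - m²/7
f(-2, -4)*231 + J(D(-1)) = (8*(-2))*231 + (5 - (-2 - 1)²/7) = -16*231 + (5 - ⅐*(-3)²) = -3696 + (5 - ⅐*9) = -3696 + (5 - 9/7) = -3696 + 26/7 = -25846/7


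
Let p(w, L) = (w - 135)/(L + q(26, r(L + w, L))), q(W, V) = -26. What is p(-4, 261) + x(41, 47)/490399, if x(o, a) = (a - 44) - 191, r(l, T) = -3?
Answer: -68209641/115243765 ≈ -0.59187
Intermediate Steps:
x(o, a) = -235 + a (x(o, a) = (-44 + a) - 191 = -235 + a)
p(w, L) = (-135 + w)/(-26 + L) (p(w, L) = (w - 135)/(L - 26) = (-135 + w)/(-26 + L))
p(-4, 261) + x(41, 47)/490399 = (-135 - 4)/(-26 + 261) + (-235 + 47)/490399 = -139/235 - 188*1/490399 = (1/235)*(-139) - 188/490399 = -139/235 - 188/490399 = -68209641/115243765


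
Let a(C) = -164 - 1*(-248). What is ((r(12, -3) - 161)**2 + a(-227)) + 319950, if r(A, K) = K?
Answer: 346930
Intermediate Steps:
a(C) = 84 (a(C) = -164 + 248 = 84)
((r(12, -3) - 161)**2 + a(-227)) + 319950 = ((-3 - 161)**2 + 84) + 319950 = ((-164)**2 + 84) + 319950 = (26896 + 84) + 319950 = 26980 + 319950 = 346930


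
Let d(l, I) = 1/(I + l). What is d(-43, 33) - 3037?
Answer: -30371/10 ≈ -3037.1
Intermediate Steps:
d(-43, 33) - 3037 = 1/(33 - 43) - 3037 = 1/(-10) - 3037 = -1/10 - 3037 = -30371/10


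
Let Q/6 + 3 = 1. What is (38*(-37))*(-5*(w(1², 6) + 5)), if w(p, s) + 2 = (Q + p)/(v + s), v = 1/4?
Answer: 43586/5 ≈ 8717.2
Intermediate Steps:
v = ¼ ≈ 0.25000
Q = -12 (Q = -18 + 6*1 = -18 + 6 = -12)
w(p, s) = -2 + (-12 + p)/(¼ + s)
(38*(-37))*(-5*(w(1², 6) + 5)) = (38*(-37))*(-5*(2*(-25 - 4*6 + 2*1²)/(1 + 4*6) + 5)) = -(-7030)*(2*(-25 - 24 + 2*1)/(1 + 24) + 5) = -(-7030)*(2*(-25 - 24 + 2)/25 + 5) = -(-7030)*(2*(1/25)*(-47) + 5) = -(-7030)*(-94/25 + 5) = -(-7030)*31/25 = -1406*(-31/5) = 43586/5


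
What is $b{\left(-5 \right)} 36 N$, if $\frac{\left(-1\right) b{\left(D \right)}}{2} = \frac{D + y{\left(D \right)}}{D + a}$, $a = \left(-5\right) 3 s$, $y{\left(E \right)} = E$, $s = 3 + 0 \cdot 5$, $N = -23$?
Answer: $\frac{1656}{5} \approx 331.2$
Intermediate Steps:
$s = 3$ ($s = 3 + 0 = 3$)
$a = -45$ ($a = \left(-5\right) 3 \cdot 3 = \left(-15\right) 3 = -45$)
$b{\left(D \right)} = - \frac{4 D}{-45 + D}$ ($b{\left(D \right)} = - 2 \frac{D + D}{D - 45} = - 2 \frac{2 D}{-45 + D} = - \frac{4 D}{-45 + D}$)
$b{\left(-5 \right)} 36 N = \left(-4\right) \left(-5\right) \frac{1}{-45 - 5} \cdot 36 \left(-23\right) = \left(-4\right) \left(-5\right) \frac{1}{-50} \cdot 36 \left(-23\right) = \left(-4\right) \left(-5\right) \left(- \frac{1}{50}\right) 36 \left(-23\right) = \left(- \frac{2}{5}\right) 36 \left(-23\right) = \left(- \frac{72}{5}\right) \left(-23\right) = \frac{1656}{5}$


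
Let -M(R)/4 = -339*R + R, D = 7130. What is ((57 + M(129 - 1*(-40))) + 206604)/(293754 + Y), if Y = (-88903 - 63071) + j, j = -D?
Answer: 435149/134650 ≈ 3.2317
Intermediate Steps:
j = -7130 (j = -1*7130 = -7130)
M(R) = 1352*R (M(R) = -4*(-339*R + R) = -(-1352)*R = 1352*R)
Y = -159104 (Y = (-88903 - 63071) - 7130 = -151974 - 7130 = -159104)
((57 + M(129 - 1*(-40))) + 206604)/(293754 + Y) = ((57 + 1352*(129 - 1*(-40))) + 206604)/(293754 - 159104) = ((57 + 1352*(129 + 40)) + 206604)/134650 = ((57 + 1352*169) + 206604)*(1/134650) = ((57 + 228488) + 206604)*(1/134650) = (228545 + 206604)*(1/134650) = 435149*(1/134650) = 435149/134650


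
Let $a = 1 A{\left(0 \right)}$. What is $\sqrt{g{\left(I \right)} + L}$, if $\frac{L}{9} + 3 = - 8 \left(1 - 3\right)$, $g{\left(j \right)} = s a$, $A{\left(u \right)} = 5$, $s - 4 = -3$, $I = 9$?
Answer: $\sqrt{122} \approx 11.045$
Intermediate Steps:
$s = 1$ ($s = 4 - 3 = 1$)
$a = 5$ ($a = 1 \cdot 5 = 5$)
$g{\left(j \right)} = 5$ ($g{\left(j \right)} = 1 \cdot 5 = 5$)
$L = 117$ ($L = -27 + 9 \left(- 8 \left(1 - 3\right)\right) = -27 + 9 \left(\left(-8\right) \left(-2\right)\right) = -27 + 9 \cdot 16 = -27 + 144 = 117$)
$\sqrt{g{\left(I \right)} + L} = \sqrt{5 + 117} = \sqrt{122}$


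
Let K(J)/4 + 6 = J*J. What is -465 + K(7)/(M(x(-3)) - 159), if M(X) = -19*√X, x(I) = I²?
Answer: -25153/54 ≈ -465.80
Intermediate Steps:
K(J) = -24 + 4*J² (K(J) = -24 + 4*(J*J) = -24 + 4*J²)
-465 + K(7)/(M(x(-3)) - 159) = -465 + (-24 + 4*7²)/(-19*√((-3)²) - 159) = -465 + (-24 + 4*49)/(-19*√9 - 159) = -465 + (-24 + 196)/(-19*3 - 159) = -465 + 172/(-57 - 159) = -465 + 172/(-216) = -465 + 172*(-1/216) = -465 - 43/54 = -25153/54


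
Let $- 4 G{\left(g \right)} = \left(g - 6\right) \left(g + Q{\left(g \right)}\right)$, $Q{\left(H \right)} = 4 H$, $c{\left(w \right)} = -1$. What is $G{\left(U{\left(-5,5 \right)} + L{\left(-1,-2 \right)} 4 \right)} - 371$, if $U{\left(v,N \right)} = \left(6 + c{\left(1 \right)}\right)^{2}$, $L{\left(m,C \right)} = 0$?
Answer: $- \frac{3859}{4} \approx -964.75$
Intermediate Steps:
$U{\left(v,N \right)} = 25$ ($U{\left(v,N \right)} = \left(6 - 1\right)^{2} = 5^{2} = 25$)
$G{\left(g \right)} = - \frac{5 g \left(-6 + g\right)}{4}$ ($G{\left(g \right)} = - \frac{\left(g - 6\right) \left(g + 4 g\right)}{4} = - \frac{\left(-6 + g\right) 5 g}{4} = - \frac{5 g \left(-6 + g\right)}{4}$)
$G{\left(U{\left(-5,5 \right)} + L{\left(-1,-2 \right)} 4 \right)} - 371 = \frac{5 \left(25 + 0 \cdot 4\right) \left(6 - \left(25 + 0 \cdot 4\right)\right)}{4} - 371 = \frac{5 \left(25 + 0\right) \left(6 - \left(25 + 0\right)\right)}{4} - 371 = \frac{5}{4} \cdot 25 \left(6 - 25\right) - 371 = \frac{5}{4} \cdot 25 \left(-19\right) - 371 = - \frac{2375}{4} - 371 = - \frac{3859}{4}$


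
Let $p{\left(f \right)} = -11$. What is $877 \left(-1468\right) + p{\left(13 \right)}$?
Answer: $-1287447$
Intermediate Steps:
$877 \left(-1468\right) + p{\left(13 \right)} = 877 \left(-1468\right) - 11 = -1287436 - 11 = -1287447$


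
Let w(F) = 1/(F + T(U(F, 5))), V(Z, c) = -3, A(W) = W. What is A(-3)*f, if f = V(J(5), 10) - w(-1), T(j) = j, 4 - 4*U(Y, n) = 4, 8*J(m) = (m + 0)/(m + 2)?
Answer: 6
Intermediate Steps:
J(m) = m/(8*(2 + m)) (J(m) = ((m + 0)/(m + 2))/8 = (m/(2 + m))/8 = m/(8*(2 + m)))
U(Y, n) = 0 (U(Y, n) = 1 - ¼*4 = 1 - 1 = 0)
w(F) = 1/F (w(F) = 1/(F + 0) = 1/F)
f = -2 (f = -3 - 1/(-1) = -3 - 1*(-1) = -3 + 1 = -2)
A(-3)*f = -3*(-2) = 6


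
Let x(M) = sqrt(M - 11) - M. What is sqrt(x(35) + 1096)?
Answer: sqrt(1061 + 2*sqrt(6)) ≈ 32.648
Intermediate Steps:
x(M) = sqrt(-11 + M) - M
sqrt(x(35) + 1096) = sqrt((sqrt(-11 + 35) - 1*35) + 1096) = sqrt((sqrt(24) - 35) + 1096) = sqrt((2*sqrt(6) - 35) + 1096) = sqrt((-35 + 2*sqrt(6)) + 1096) = sqrt(1061 + 2*sqrt(6))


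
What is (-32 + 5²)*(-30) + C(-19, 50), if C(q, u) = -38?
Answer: 172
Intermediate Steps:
(-32 + 5²)*(-30) + C(-19, 50) = (-32 + 5²)*(-30) - 38 = (-32 + 25)*(-30) - 38 = -7*(-30) - 38 = 210 - 38 = 172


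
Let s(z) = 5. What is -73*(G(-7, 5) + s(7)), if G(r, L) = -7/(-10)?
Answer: -4161/10 ≈ -416.10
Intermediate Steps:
G(r, L) = 7/10 (G(r, L) = -7*(-⅒) = 7/10)
-73*(G(-7, 5) + s(7)) = -73*(7/10 + 5) = -73*57/10 = -4161/10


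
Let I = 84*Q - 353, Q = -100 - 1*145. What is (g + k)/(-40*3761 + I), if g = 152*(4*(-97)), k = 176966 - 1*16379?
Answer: -101611/171373 ≈ -0.59292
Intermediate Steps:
k = 160587 (k = 176966 - 16379 = 160587)
g = -58976 (g = 152*(-388) = -58976)
Q = -245 (Q = -100 - 145 = -245)
I = -20933 (I = 84*(-245) - 353 = -20580 - 353 = -20933)
(g + k)/(-40*3761 + I) = (-58976 + 160587)/(-40*3761 - 20933) = 101611/(-150440 - 20933) = 101611/(-171373) = 101611*(-1/171373) = -101611/171373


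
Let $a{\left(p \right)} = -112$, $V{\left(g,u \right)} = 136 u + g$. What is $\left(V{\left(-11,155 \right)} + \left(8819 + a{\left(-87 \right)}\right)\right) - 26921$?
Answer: $2855$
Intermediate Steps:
$V{\left(g,u \right)} = g + 136 u$
$\left(V{\left(-11,155 \right)} + \left(8819 + a{\left(-87 \right)}\right)\right) - 26921 = \left(\left(-11 + 136 \cdot 155\right) + \left(8819 - 112\right)\right) - 26921 = \left(\left(-11 + 21080\right) + 8707\right) - 26921 = \left(21069 + 8707\right) - 26921 = 29776 - 26921 = 2855$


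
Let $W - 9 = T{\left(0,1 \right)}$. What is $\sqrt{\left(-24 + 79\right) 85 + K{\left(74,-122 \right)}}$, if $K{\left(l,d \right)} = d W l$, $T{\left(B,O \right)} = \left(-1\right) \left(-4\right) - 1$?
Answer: $i \sqrt{103661} \approx 321.96 i$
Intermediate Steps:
$T{\left(B,O \right)} = 3$ ($T{\left(B,O \right)} = 4 - 1 = 3$)
$W = 12$ ($W = 9 + 3 = 12$)
$K{\left(l,d \right)} = 12 d l$ ($K{\left(l,d \right)} = d 12 l = 12 d l$)
$\sqrt{\left(-24 + 79\right) 85 + K{\left(74,-122 \right)}} = \sqrt{\left(-24 + 79\right) 85 + 12 \left(-122\right) 74} = \sqrt{55 \cdot 85 - 108336} = \sqrt{4675 - 108336} = \sqrt{-103661} = i \sqrt{103661}$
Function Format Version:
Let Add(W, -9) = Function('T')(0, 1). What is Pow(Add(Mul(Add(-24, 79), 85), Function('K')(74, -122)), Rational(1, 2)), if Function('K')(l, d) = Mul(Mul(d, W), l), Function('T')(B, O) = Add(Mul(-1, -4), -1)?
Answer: Mul(I, Pow(103661, Rational(1, 2))) ≈ Mul(321.96, I)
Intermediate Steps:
Function('T')(B, O) = 3 (Function('T')(B, O) = Add(4, -1) = 3)
W = 12 (W = Add(9, 3) = 12)
Function('K')(l, d) = Mul(12, d, l) (Function('K')(l, d) = Mul(Mul(d, 12), l) = Mul(Mul(12, d), l) = Mul(12, d, l))
Pow(Add(Mul(Add(-24, 79), 85), Function('K')(74, -122)), Rational(1, 2)) = Pow(Add(Mul(Add(-24, 79), 85), Mul(12, -122, 74)), Rational(1, 2)) = Pow(Add(Mul(55, 85), -108336), Rational(1, 2)) = Pow(Add(4675, -108336), Rational(1, 2)) = Pow(-103661, Rational(1, 2)) = Mul(I, Pow(103661, Rational(1, 2)))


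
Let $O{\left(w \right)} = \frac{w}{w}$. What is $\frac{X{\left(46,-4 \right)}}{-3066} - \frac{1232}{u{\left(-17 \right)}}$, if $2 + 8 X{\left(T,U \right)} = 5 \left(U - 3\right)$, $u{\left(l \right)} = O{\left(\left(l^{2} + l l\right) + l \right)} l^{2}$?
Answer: $- \frac{30207803}{7088592} \approx -4.2615$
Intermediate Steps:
$O{\left(w \right)} = 1$
$u{\left(l \right)} = l^{2}$ ($u{\left(l \right)} = 1 l^{2} = l^{2}$)
$X{\left(T,U \right)} = - \frac{17}{8} + \frac{5 U}{8}$ ($X{\left(T,U \right)} = - \frac{1}{4} + \frac{5 \left(U - 3\right)}{8} = - \frac{1}{4} + \frac{5 \left(-3 + U\right)}{8} = - \frac{1}{4} + \frac{-15 + 5 U}{8} = - \frac{1}{4} + \left(- \frac{15}{8} + \frac{5 U}{8}\right) = - \frac{17}{8} + \frac{5 U}{8}$)
$\frac{X{\left(46,-4 \right)}}{-3066} - \frac{1232}{u{\left(-17 \right)}} = \frac{- \frac{17}{8} + \frac{5}{8} \left(-4\right)}{-3066} - \frac{1232}{\left(-17\right)^{2}} = \left(- \frac{17}{8} - \frac{5}{2}\right) \left(- \frac{1}{3066}\right) - \frac{1232}{289} = \left(- \frac{37}{8}\right) \left(- \frac{1}{3066}\right) - \frac{1232}{289} = \frac{37}{24528} - \frac{1232}{289} = - \frac{30207803}{7088592}$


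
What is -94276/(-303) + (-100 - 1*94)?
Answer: 35494/303 ≈ 117.14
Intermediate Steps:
-94276/(-303) + (-100 - 1*94) = -94276*(-1)/303 + (-100 - 94) = -259*(-364/303) - 194 = 94276/303 - 194 = 35494/303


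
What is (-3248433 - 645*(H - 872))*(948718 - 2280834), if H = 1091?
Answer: 4515457619808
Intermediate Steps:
(-3248433 - 645*(H - 872))*(948718 - 2280834) = (-3248433 - 645*(1091 - 872))*(948718 - 2280834) = (-3248433 - 645*219)*(-1332116) = (-3248433 - 141255)*(-1332116) = -3389688*(-1332116) = 4515457619808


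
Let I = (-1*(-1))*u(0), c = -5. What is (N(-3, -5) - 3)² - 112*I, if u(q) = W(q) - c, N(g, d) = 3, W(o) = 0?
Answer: -560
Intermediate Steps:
u(q) = 5 (u(q) = 0 - 1*(-5) = 0 + 5 = 5)
I = 5 (I = -1*(-1)*5 = 1*5 = 5)
(N(-3, -5) - 3)² - 112*I = (3 - 3)² - 112*5 = 0² - 560 = 0 - 560 = -560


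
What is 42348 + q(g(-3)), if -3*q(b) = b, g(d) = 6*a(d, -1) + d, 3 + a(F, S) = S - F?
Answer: 42351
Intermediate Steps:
a(F, S) = -3 + S - F (a(F, S) = -3 + (S - F) = -3 + S - F)
g(d) = -24 - 5*d (g(d) = 6*(-3 - 1 - d) + d = 6*(-4 - d) + d = (-24 - 6*d) + d = -24 - 5*d)
q(b) = -b/3
42348 + q(g(-3)) = 42348 - (-24 - 5*(-3))/3 = 42348 - (-24 + 15)/3 = 42348 - ⅓*(-9) = 42348 + 3 = 42351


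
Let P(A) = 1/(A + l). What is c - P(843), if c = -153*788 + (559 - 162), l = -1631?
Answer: -94691595/788 ≈ -1.2017e+5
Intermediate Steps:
P(A) = 1/(-1631 + A) (P(A) = 1/(A - 1631) = 1/(-1631 + A))
c = -120167 (c = -120564 + 397 = -120167)
c - P(843) = -120167 - 1/(-1631 + 843) = -120167 - 1/(-788) = -120167 - 1*(-1/788) = -120167 + 1/788 = -94691595/788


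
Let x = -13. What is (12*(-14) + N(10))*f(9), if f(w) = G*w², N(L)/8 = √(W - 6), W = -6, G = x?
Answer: 176904 - 16848*I*√3 ≈ 1.769e+5 - 29182.0*I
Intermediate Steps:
G = -13
N(L) = 16*I*√3 (N(L) = 8*√(-6 - 6) = 8*√(-12) = 8*(2*I*√3) = 16*I*√3)
f(w) = -13*w²
(12*(-14) + N(10))*f(9) = (12*(-14) + 16*I*√3)*(-13*9²) = (-168 + 16*I*√3)*(-13*81) = (-168 + 16*I*√3)*(-1053) = 176904 - 16848*I*√3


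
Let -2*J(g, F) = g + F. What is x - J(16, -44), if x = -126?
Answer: -140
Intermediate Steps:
J(g, F) = -F/2 - g/2 (J(g, F) = -(g + F)/2 = -(F + g)/2 = -F/2 - g/2)
x - J(16, -44) = -126 - (-1/2*(-44) - 1/2*16) = -126 - (22 - 8) = -126 - 1*14 = -126 - 14 = -140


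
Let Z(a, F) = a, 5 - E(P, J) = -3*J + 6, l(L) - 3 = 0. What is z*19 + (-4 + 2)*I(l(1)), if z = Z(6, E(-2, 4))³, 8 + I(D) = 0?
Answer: 4120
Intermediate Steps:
l(L) = 3 (l(L) = 3 + 0 = 3)
I(D) = -8 (I(D) = -8 + 0 = -8)
E(P, J) = -1 + 3*J (E(P, J) = 5 - (-3*J + 6) = 5 - (6 - 3*J) = 5 + (-6 + 3*J) = -1 + 3*J)
z = 216 (z = 6³ = 216)
z*19 + (-4 + 2)*I(l(1)) = 216*19 + (-4 + 2)*(-8) = 4104 - 2*(-8) = 4104 + 16 = 4120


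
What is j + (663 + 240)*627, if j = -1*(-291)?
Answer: 566472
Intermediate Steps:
j = 291
j + (663 + 240)*627 = 291 + (663 + 240)*627 = 291 + 903*627 = 291 + 566181 = 566472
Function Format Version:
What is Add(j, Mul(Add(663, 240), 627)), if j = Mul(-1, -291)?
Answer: 566472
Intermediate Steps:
j = 291
Add(j, Mul(Add(663, 240), 627)) = Add(291, Mul(Add(663, 240), 627)) = Add(291, Mul(903, 627)) = Add(291, 566181) = 566472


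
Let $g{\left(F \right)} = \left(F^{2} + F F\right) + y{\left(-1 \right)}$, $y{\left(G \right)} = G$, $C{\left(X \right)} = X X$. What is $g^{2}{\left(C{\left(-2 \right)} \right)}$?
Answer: $961$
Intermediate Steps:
$C{\left(X \right)} = X^{2}$
$g{\left(F \right)} = -1 + 2 F^{2}$ ($g{\left(F \right)} = \left(F^{2} + F F\right) - 1 = \left(F^{2} + F^{2}\right) - 1 = 2 F^{2} - 1 = -1 + 2 F^{2}$)
$g^{2}{\left(C{\left(-2 \right)} \right)} = \left(-1 + 2 \left(\left(-2\right)^{2}\right)^{2}\right)^{2} = \left(-1 + 2 \cdot 4^{2}\right)^{2} = \left(-1 + 2 \cdot 16\right)^{2} = \left(-1 + 32\right)^{2} = 31^{2} = 961$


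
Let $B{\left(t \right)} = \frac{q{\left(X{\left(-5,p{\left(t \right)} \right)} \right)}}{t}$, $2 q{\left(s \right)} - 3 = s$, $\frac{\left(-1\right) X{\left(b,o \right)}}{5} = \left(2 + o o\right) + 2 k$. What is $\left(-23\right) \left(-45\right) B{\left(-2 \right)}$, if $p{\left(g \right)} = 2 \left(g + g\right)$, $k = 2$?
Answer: $\frac{359145}{4} \approx 89786.0$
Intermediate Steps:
$p{\left(g \right)} = 4 g$ ($p{\left(g \right)} = 2 \cdot 2 g = 4 g$)
$X{\left(b,o \right)} = -30 - 5 o^{2}$ ($X{\left(b,o \right)} = - 5 \left(\left(2 + o o\right) + 2 \cdot 2\right) = - 5 \left(\left(2 + o^{2}\right) + 4\right) = - 5 \left(6 + o^{2}\right) = -30 - 5 o^{2}$)
$q{\left(s \right)} = \frac{3}{2} + \frac{s}{2}$
$B{\left(t \right)} = \frac{- \frac{27}{2} - 40 t^{2}}{t}$ ($B{\left(t \right)} = \frac{\frac{3}{2} + \frac{-30 - 5 \left(4 t\right)^{2}}{2}}{t} = \frac{\frac{3}{2} + \frac{-30 - 5 \cdot 16 t^{2}}{2}}{t} = \frac{\frac{3}{2} + \frac{-30 - 80 t^{2}}{2}}{t} = \frac{\frac{3}{2} - \left(15 + 40 t^{2}\right)}{t} = \frac{- \frac{27}{2} - 40 t^{2}}{t}$)
$\left(-23\right) \left(-45\right) B{\left(-2 \right)} = \left(-23\right) \left(-45\right) \left(\left(-40\right) \left(-2\right) - \frac{27}{2 \left(-2\right)}\right) = 1035 \left(80 - - \frac{27}{4}\right) = 1035 \left(80 + \frac{27}{4}\right) = 1035 \cdot \frac{347}{4} = \frac{359145}{4}$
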